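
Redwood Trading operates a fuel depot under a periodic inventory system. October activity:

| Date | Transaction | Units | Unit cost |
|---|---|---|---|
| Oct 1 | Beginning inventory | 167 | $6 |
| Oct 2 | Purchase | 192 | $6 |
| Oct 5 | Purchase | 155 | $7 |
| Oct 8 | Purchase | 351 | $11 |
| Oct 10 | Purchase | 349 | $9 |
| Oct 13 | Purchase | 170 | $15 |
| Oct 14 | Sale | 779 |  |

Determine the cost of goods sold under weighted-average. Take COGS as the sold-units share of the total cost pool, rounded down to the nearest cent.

Oct 14, sell 779: 779/1384 × $12,791.00 → $7,199.55
Ending inventory (cost pool remaining) = $5,591.45

COGS = $7,199.55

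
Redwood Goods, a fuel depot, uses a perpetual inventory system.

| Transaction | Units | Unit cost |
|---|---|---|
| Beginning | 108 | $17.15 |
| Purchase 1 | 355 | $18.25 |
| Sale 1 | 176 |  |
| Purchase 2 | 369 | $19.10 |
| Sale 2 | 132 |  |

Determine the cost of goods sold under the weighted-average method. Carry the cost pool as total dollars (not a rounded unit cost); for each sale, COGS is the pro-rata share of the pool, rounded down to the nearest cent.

After Beginning: 108 on hand, pool $1,852.20 (≈ $17.1500 each)
After Purchase 1: 463 on hand, pool $8,330.95 (≈ $17.9934 each)
Sale 1, sell 176: 176/463 × $8,330.95 → $3,166.84
After Purchase 2: 656 on hand, pool $12,212.01 (≈ $18.6159 each)
Sale 2, sell 132: 132/656 × $12,212.01 → $2,457.29
Total COGS = $3,166.84 + $2,457.29 = $5,624.13
Ending inventory (cost pool remaining) = $9,754.72
Check: goods available $15,378.85 = COGS $5,624.13 + ending $9,754.72

COGS = $5,624.13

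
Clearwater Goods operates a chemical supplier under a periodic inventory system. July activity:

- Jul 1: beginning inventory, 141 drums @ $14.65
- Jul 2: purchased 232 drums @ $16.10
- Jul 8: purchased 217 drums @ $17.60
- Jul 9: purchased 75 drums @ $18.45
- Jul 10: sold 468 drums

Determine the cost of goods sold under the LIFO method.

Jul 10, 468 sold [LIFO — newest first]: 75 @ $18.45 + 217 @ $17.60 + 176 @ $16.10 = $8,036.55
Ending inventory: 141 @ $14.65 + 56 @ $16.10 = $2,967.25
Check: goods available $11,003.80 = COGS $8,036.55 + ending $2,967.25

COGS = $8,036.55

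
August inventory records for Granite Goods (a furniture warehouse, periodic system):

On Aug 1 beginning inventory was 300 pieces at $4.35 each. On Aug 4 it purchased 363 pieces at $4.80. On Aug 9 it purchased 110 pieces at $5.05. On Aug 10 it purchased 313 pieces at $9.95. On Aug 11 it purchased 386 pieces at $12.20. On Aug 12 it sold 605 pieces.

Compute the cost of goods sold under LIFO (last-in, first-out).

COGS = $6,888.25

Aug 12, 605 sold [LIFO — newest first]: 386 @ $12.20 + 219 @ $9.95 = $6,888.25
Ending inventory: 300 @ $4.35 + 363 @ $4.80 + 110 @ $5.05 + 94 @ $9.95 = $4,538.20
Check: goods available $11,426.45 = COGS $6,888.25 + ending $4,538.20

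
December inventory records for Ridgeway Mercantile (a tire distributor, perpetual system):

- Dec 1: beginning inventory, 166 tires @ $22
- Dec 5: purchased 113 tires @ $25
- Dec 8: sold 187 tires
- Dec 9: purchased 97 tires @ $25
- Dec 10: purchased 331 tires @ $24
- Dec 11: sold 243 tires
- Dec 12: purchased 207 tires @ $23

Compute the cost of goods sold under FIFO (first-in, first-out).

Dec 8, 187 sold [FIFO — oldest first]: 166 @ $22 + 21 @ $25 = $4,177
Dec 11, 243 sold [FIFO — oldest first]: 92 @ $25 + 97 @ $25 + 54 @ $24 = $6,021
Total COGS = $4,177 + $6,021 = $10,198
Ending inventory: 277 @ $24 + 207 @ $23 = $11,409

COGS = $10,198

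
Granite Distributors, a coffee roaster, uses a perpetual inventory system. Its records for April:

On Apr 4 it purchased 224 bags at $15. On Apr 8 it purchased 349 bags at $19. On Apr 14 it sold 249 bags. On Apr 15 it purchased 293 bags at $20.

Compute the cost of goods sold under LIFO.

COGS = $4,731

Apr 14, 249 sold [LIFO — newest first]: 249 @ $19 = $4,731
Ending inventory: 224 @ $15 + 100 @ $19 + 293 @ $20 = $11,120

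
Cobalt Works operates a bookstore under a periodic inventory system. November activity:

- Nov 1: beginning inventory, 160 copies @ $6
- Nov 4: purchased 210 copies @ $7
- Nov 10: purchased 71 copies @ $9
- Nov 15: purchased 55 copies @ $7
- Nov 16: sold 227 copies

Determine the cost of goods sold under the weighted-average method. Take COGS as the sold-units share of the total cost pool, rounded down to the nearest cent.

COGS = $1,580.76

Nov 16, sell 227: 227/496 × $3,454.00 → $1,580.76
Ending inventory (cost pool remaining) = $1,873.24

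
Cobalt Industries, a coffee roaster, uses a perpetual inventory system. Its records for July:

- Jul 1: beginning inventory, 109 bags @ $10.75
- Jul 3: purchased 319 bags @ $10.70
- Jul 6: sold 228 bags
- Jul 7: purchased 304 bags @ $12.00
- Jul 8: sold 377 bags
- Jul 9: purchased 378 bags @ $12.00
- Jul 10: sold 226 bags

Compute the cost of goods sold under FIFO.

Jul 6, 228 sold [FIFO — oldest first]: 109 @ $10.75 + 119 @ $10.70 = $2,445.05
Jul 8, 377 sold [FIFO — oldest first]: 200 @ $10.70 + 177 @ $12.00 = $4,264.00
Jul 10, 226 sold [FIFO — oldest first]: 127 @ $12.00 + 99 @ $12.00 = $2,712.00
Total COGS = $2,445.05 + $4,264.00 + $2,712.00 = $9,421.05
Ending inventory: 279 @ $12.00 = $3,348.00

COGS = $9,421.05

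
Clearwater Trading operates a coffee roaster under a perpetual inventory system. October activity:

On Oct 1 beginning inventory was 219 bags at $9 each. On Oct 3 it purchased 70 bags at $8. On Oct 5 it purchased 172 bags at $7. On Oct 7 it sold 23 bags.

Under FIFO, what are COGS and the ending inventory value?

Oct 7, 23 sold [FIFO — oldest first]: 23 @ $9 = $207
Ending inventory: 196 @ $9 + 70 @ $8 + 172 @ $7 = $3,528

COGS = $207; ending inventory = $3,528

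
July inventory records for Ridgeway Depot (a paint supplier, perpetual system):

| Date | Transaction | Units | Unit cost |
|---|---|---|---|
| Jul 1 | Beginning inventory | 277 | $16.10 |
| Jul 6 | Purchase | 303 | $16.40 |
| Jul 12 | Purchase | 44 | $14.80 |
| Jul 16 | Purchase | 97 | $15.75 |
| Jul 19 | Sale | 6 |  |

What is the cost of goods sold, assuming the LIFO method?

COGS = $94.50

Jul 19, 6 sold [LIFO — newest first]: 6 @ $15.75 = $94.50
Ending inventory: 277 @ $16.10 + 303 @ $16.40 + 44 @ $14.80 + 91 @ $15.75 = $11,513.35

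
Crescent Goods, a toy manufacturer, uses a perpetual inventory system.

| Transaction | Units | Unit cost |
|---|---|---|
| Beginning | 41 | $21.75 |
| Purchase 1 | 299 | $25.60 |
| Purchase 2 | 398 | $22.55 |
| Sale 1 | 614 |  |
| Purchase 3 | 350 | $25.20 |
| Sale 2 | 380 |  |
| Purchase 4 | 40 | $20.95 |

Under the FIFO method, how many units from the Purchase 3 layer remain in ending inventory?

94

Sale 1 (614) [FIFO — oldest first]: 41 @ $21.75 + 299 @ $25.60 + 274 @ $22.55 = $14,724.85
Sale 2 (380) [FIFO — oldest first]: 124 @ $22.55 + 256 @ $25.20 = $9,247.40
Total COGS = $14,724.85 + $9,247.40 = $23,972.25
Ending inventory: 94 @ $25.20 + 40 @ $20.95 = $3,206.80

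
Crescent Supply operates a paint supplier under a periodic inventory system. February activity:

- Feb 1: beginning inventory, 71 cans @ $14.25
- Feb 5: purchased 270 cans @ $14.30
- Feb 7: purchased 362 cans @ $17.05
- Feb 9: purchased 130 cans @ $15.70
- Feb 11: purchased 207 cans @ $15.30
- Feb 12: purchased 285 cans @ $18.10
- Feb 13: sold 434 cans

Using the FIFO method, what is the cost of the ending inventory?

Feb 13, 434 sold [FIFO — oldest first]: 71 @ $14.25 + 270 @ $14.30 + 93 @ $17.05 = $6,458.40
Ending inventory: 269 @ $17.05 + 130 @ $15.70 + 207 @ $15.30 + 285 @ $18.10 = $14,953.05
Check: goods available $21,411.45 = COGS $6,458.40 + ending $14,953.05

Ending inventory = $14,953.05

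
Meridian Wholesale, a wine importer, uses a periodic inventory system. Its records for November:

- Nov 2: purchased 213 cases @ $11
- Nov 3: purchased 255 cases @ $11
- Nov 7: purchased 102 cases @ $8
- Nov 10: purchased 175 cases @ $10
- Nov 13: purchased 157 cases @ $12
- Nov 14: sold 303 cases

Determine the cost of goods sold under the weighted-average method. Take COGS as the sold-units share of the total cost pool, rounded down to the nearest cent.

Nov 14, sell 303: 303/902 × $9,598.00 → $3,224.16
Ending inventory (cost pool remaining) = $6,373.84

COGS = $3,224.16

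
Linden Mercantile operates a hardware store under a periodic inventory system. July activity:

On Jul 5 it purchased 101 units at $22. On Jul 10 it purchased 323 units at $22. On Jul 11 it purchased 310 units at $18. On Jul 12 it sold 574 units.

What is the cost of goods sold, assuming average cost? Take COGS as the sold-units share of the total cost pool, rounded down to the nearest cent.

Jul 12, sell 574: 574/734 × $14,908.00 → $11,658.29
Ending inventory (cost pool remaining) = $3,249.71

COGS = $11,658.29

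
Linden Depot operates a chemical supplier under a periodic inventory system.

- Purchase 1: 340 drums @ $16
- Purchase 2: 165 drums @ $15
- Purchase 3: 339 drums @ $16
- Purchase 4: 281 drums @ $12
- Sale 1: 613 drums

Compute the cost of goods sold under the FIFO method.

Sale 1 (613) [FIFO — oldest first]: 340 @ $16 + 165 @ $15 + 108 @ $16 = $9,643
Ending inventory: 231 @ $16 + 281 @ $12 = $7,068
Check: goods available $16,711 = COGS $9,643 + ending $7,068

COGS = $9,643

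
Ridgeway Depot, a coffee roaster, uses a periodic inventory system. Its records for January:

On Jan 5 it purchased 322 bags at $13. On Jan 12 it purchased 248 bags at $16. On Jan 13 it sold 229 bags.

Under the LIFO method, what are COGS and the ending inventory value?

COGS = $3,664; ending inventory = $4,490

Jan 13, 229 sold [LIFO — newest first]: 229 @ $16 = $3,664
Ending inventory: 322 @ $13 + 19 @ $16 = $4,490
Check: goods available $8,154 = COGS $3,664 + ending $4,490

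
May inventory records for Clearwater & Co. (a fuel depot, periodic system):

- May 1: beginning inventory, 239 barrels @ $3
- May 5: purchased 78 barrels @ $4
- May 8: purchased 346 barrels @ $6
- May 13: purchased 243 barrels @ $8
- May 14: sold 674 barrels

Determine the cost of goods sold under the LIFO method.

COGS = $4,353

May 14, 674 sold [LIFO — newest first]: 243 @ $8 + 346 @ $6 + 78 @ $4 + 7 @ $3 = $4,353
Ending inventory: 232 @ $3 = $696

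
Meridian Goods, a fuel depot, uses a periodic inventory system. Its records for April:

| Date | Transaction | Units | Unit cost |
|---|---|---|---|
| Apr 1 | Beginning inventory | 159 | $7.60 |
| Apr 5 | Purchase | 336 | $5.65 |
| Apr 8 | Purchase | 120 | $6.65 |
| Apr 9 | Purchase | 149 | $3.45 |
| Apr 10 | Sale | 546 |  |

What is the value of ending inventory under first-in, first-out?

Apr 10, 546 sold [FIFO — oldest first]: 159 @ $7.60 + 336 @ $5.65 + 51 @ $6.65 = $3,445.95
Ending inventory: 69 @ $6.65 + 149 @ $3.45 = $972.90
Check: goods available $4,418.85 = COGS $3,445.95 + ending $972.90

Ending inventory = $972.90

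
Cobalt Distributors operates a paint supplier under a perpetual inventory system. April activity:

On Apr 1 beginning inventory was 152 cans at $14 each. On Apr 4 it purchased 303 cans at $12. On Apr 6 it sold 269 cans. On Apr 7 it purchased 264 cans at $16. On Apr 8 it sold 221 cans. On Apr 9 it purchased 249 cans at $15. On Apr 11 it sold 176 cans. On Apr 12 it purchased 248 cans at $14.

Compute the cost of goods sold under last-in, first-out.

COGS = $9,404

Apr 6, 269 sold [LIFO — newest first]: 269 @ $12 = $3,228
Apr 8, 221 sold [LIFO — newest first]: 221 @ $16 = $3,536
Apr 11, 176 sold [LIFO — newest first]: 176 @ $15 = $2,640
Total COGS = $3,228 + $3,536 + $2,640 = $9,404
Ending inventory: 152 @ $14 + 34 @ $12 + 43 @ $16 + 73 @ $15 + 248 @ $14 = $7,791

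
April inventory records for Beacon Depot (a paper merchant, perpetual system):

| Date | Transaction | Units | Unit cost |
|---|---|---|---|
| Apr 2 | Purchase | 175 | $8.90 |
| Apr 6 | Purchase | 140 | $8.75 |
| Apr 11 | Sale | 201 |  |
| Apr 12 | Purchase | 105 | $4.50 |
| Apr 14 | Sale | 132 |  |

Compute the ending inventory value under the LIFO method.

Ending inventory = $774.30

Apr 11, 201 sold [LIFO — newest first]: 140 @ $8.75 + 61 @ $8.90 = $1,767.90
Apr 14, 132 sold [LIFO — newest first]: 105 @ $4.50 + 27 @ $8.90 = $712.80
Total COGS = $1,767.90 + $712.80 = $2,480.70
Ending inventory: 87 @ $8.90 = $774.30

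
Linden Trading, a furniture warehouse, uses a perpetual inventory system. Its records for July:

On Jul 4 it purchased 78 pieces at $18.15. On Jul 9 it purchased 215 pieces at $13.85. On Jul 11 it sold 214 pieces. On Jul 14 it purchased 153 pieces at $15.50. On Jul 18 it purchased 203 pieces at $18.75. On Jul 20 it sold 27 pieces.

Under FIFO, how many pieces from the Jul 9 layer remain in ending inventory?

Jul 11, 214 sold [FIFO — oldest first]: 78 @ $18.15 + 136 @ $13.85 = $3,299.30
Jul 20, 27 sold [FIFO — oldest first]: 27 @ $13.85 = $373.95
Total COGS = $3,299.30 + $373.95 = $3,673.25
Ending inventory: 52 @ $13.85 + 153 @ $15.50 + 203 @ $18.75 = $6,897.95
Check: goods available $10,571.20 = COGS $3,673.25 + ending $6,897.95

52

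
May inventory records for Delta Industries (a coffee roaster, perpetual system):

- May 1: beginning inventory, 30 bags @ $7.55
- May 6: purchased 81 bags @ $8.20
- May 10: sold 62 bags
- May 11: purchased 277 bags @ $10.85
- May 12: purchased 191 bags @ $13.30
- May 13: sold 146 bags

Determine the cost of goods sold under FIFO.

May 10, 62 sold [FIFO — oldest first]: 30 @ $7.55 + 32 @ $8.20 = $488.90
May 13, 146 sold [FIFO — oldest first]: 49 @ $8.20 + 97 @ $10.85 = $1,454.25
Total COGS = $488.90 + $1,454.25 = $1,943.15
Ending inventory: 180 @ $10.85 + 191 @ $13.30 = $4,493.30

COGS = $1,943.15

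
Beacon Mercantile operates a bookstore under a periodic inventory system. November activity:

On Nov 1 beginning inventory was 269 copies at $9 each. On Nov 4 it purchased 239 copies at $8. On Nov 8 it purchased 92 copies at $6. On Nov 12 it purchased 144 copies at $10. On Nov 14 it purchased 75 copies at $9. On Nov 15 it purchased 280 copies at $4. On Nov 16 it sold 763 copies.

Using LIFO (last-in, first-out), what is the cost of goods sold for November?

Nov 16, 763 sold [LIFO — newest first]: 280 @ $4 + 75 @ $9 + 144 @ $10 + 92 @ $6 + 172 @ $8 = $5,163
Ending inventory: 269 @ $9 + 67 @ $8 = $2,957

COGS = $5,163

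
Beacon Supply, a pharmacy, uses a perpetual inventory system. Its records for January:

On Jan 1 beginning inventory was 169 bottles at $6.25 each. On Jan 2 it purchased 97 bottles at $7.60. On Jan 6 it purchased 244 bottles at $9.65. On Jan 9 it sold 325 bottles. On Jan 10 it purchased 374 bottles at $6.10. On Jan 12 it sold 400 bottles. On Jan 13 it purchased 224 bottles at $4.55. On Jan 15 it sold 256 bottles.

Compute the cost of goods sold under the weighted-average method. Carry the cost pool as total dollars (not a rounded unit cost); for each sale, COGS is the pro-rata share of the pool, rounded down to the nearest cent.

After Jan 1: 169 on hand, pool $1,056.25 (≈ $6.2500 each)
After Jan 2: 266 on hand, pool $1,793.45 (≈ $6.7423 each)
After Jan 6: 510 on hand, pool $4,148.05 (≈ $8.1334 each)
Jan 9, sell 325: 325/510 × $4,148.05 → $2,643.36
After Jan 10: 559 on hand, pool $3,786.09 (≈ $6.7730 each)
Jan 12, sell 400: 400/559 × $3,786.09 → $2,709.18
After Jan 13: 383 on hand, pool $2,096.11 (≈ $5.4729 each)
Jan 15, sell 256: 256/383 × $2,096.11 → $1,401.05
Total COGS = $2,643.36 + $2,709.18 + $1,401.05 = $6,753.59
Ending inventory (cost pool remaining) = $695.06

COGS = $6,753.59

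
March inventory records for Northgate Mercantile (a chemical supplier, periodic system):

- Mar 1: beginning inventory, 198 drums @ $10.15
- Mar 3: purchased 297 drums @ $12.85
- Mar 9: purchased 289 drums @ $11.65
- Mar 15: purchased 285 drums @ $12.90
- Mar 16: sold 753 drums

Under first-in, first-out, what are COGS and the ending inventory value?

Mar 16, 753 sold [FIFO — oldest first]: 198 @ $10.15 + 297 @ $12.85 + 258 @ $11.65 = $8,831.85
Ending inventory: 31 @ $11.65 + 285 @ $12.90 = $4,037.65

COGS = $8,831.85; ending inventory = $4,037.65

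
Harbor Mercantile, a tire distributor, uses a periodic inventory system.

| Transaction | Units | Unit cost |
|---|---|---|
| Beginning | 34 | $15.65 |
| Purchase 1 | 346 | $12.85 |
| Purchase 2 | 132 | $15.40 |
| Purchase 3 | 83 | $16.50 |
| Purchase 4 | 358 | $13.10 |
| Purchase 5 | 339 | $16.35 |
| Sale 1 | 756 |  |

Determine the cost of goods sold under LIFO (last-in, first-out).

COGS = $11,205.95

Sale 1 (756) [LIFO — newest first]: 339 @ $16.35 + 358 @ $13.10 + 59 @ $16.50 = $11,205.95
Ending inventory: 34 @ $15.65 + 346 @ $12.85 + 132 @ $15.40 + 24 @ $16.50 = $7,407.00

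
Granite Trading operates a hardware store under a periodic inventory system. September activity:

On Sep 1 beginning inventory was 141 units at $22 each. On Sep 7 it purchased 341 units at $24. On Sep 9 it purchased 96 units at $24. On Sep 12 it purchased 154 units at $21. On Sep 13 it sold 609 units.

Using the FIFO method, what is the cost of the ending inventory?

Sep 13, 609 sold [FIFO — oldest first]: 141 @ $22 + 341 @ $24 + 96 @ $24 + 31 @ $21 = $14,241
Ending inventory: 123 @ $21 = $2,583
Check: goods available $16,824 = COGS $14,241 + ending $2,583

Ending inventory = $2,583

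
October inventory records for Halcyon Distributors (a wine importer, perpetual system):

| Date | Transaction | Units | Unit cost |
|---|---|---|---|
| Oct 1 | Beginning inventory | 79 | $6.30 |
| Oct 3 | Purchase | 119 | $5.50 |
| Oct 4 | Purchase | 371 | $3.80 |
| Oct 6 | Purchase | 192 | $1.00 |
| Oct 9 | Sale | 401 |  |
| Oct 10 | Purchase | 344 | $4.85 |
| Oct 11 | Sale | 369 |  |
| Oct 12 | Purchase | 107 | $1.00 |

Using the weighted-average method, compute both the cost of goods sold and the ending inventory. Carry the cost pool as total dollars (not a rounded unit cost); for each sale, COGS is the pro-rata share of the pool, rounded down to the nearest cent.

COGS = $3,008.53; ending inventory = $1,520.87

After Oct 1: 79 on hand, pool $497.70 (≈ $6.3000 each)
After Oct 3: 198 on hand, pool $1,152.20 (≈ $5.8192 each)
After Oct 4: 569 on hand, pool $2,562.00 (≈ $4.5026 each)
After Oct 6: 761 on hand, pool $2,754.00 (≈ $3.6189 each)
Oct 9, sell 401: 401/761 × $2,754.00 → $1,451.18
After Oct 10: 704 on hand, pool $2,971.22 (≈ $4.2205 each)
Oct 11, sell 369: 369/704 × $2,971.22 → $1,557.35
After Oct 12: 442 on hand, pool $1,520.87 (≈ $3.4409 each)
Total COGS = $1,451.18 + $1,557.35 = $3,008.53
Ending inventory (cost pool remaining) = $1,520.87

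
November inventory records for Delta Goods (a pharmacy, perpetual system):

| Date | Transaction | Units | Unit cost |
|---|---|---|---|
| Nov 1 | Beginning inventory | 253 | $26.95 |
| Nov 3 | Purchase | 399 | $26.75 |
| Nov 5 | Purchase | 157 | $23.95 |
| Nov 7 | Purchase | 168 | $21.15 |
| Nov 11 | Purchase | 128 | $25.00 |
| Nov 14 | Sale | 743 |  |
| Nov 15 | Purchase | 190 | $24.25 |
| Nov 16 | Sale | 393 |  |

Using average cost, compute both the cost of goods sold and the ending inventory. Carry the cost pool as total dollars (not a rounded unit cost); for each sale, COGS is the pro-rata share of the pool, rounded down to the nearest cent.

COGS = $28,642.64; ending inventory = $3,969.81

After Nov 1: 253 on hand, pool $6,818.35 (≈ $26.9500 each)
After Nov 3: 652 on hand, pool $17,491.60 (≈ $26.8276 each)
After Nov 5: 809 on hand, pool $21,251.75 (≈ $26.2692 each)
After Nov 7: 977 on hand, pool $24,804.95 (≈ $25.3889 each)
After Nov 11: 1105 on hand, pool $28,004.95 (≈ $25.3438 each)
Nov 14, sell 743: 743/1105 × $28,004.95 → $18,830.47
After Nov 15: 552 on hand, pool $13,781.98 (≈ $24.9674 each)
Nov 16, sell 393: 393/552 × $13,781.98 → $9,812.17
Total COGS = $18,830.47 + $9,812.17 = $28,642.64
Ending inventory (cost pool remaining) = $3,969.81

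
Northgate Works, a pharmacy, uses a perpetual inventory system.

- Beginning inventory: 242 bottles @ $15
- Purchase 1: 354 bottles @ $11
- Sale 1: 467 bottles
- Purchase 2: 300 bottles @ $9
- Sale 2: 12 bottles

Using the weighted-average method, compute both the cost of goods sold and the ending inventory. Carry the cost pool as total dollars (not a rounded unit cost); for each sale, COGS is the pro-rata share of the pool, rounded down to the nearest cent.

After Beginning: 242 on hand, pool $3,630.00 (≈ $15.0000 each)
After Purchase 1: 596 on hand, pool $7,524.00 (≈ $12.6242 each)
Sale 1, sell 467: 467/596 × $7,524.00 → $5,895.48
After Purchase 2: 429 on hand, pool $4,328.52 (≈ $10.0898 each)
Sale 2, sell 12: 12/429 × $4,328.52 → $121.07
Total COGS = $5,895.48 + $121.07 = $6,016.55
Ending inventory (cost pool remaining) = $4,207.45

COGS = $6,016.55; ending inventory = $4,207.45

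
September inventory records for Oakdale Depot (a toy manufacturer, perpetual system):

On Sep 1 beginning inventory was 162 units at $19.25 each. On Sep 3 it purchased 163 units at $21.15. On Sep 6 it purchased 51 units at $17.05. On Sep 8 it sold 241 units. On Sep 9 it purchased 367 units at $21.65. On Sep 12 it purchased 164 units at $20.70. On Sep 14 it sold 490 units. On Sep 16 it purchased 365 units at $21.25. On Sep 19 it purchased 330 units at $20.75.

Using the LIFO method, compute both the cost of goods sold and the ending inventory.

COGS = $15,289.45; ending inventory = $18,090.15

Sep 8, 241 sold [LIFO — newest first]: 51 @ $17.05 + 163 @ $21.15 + 27 @ $19.25 = $4,836.75
Sep 14, 490 sold [LIFO — newest first]: 164 @ $20.70 + 326 @ $21.65 = $10,452.70
Total COGS = $4,836.75 + $10,452.70 = $15,289.45
Ending inventory: 135 @ $19.25 + 41 @ $21.65 + 365 @ $21.25 + 330 @ $20.75 = $18,090.15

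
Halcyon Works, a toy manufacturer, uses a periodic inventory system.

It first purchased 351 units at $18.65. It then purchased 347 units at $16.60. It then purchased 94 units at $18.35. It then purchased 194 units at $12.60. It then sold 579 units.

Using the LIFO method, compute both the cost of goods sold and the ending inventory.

Sale 1 (579) [LIFO — newest first]: 194 @ $12.60 + 94 @ $18.35 + 291 @ $16.60 = $8,999.90
Ending inventory: 351 @ $18.65 + 56 @ $16.60 = $7,475.75

COGS = $8,999.90; ending inventory = $7,475.75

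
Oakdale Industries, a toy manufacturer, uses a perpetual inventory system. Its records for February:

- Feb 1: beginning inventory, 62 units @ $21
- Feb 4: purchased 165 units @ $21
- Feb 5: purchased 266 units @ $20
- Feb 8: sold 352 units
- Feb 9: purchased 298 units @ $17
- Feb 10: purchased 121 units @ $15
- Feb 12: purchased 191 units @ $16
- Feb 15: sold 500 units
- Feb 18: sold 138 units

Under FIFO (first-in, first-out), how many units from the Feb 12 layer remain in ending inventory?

113

Feb 8, 352 sold [FIFO — oldest first]: 62 @ $21 + 165 @ $21 + 125 @ $20 = $7,267
Feb 15, 500 sold [FIFO — oldest first]: 141 @ $20 + 298 @ $17 + 61 @ $15 = $8,801
Feb 18, 138 sold [FIFO — oldest first]: 60 @ $15 + 78 @ $16 = $2,148
Total COGS = $7,267 + $8,801 + $2,148 = $18,216
Ending inventory: 113 @ $16 = $1,808
Check: goods available $20,024 = COGS $18,216 + ending $1,808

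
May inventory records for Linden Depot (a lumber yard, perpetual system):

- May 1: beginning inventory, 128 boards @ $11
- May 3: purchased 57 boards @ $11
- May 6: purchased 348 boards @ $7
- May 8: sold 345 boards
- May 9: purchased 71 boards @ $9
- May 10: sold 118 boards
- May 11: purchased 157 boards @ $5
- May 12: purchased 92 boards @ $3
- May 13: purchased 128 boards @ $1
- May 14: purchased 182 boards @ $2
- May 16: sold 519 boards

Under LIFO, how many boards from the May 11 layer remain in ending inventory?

May 8, 345 sold [LIFO — newest first]: 345 @ $7 = $2,415
May 10, 118 sold [LIFO — newest first]: 71 @ $9 + 3 @ $7 + 44 @ $11 = $1,144
May 16, 519 sold [LIFO — newest first]: 182 @ $2 + 128 @ $1 + 92 @ $3 + 117 @ $5 = $1,353
Total COGS = $2,415 + $1,144 + $1,353 = $4,912
Ending inventory: 128 @ $11 + 13 @ $11 + 40 @ $5 = $1,751

40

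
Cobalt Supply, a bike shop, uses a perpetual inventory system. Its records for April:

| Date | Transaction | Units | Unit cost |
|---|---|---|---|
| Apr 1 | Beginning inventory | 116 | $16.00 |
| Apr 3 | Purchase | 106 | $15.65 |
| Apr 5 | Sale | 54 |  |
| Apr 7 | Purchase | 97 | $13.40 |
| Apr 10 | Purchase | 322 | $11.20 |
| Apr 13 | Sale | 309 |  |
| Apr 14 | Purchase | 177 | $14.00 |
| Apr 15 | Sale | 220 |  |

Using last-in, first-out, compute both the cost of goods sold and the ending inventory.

Apr 5, 54 sold [LIFO — newest first]: 54 @ $15.65 = $845.10
Apr 13, 309 sold [LIFO — newest first]: 309 @ $11.20 = $3,460.80
Apr 15, 220 sold [LIFO — newest first]: 177 @ $14.00 + 13 @ $11.20 + 30 @ $13.40 = $3,025.60
Total COGS = $845.10 + $3,460.80 + $3,025.60 = $7,331.50
Ending inventory: 116 @ $16.00 + 52 @ $15.65 + 67 @ $13.40 = $3,567.60
Check: goods available $10,899.10 = COGS $7,331.50 + ending $3,567.60

COGS = $7,331.50; ending inventory = $3,567.60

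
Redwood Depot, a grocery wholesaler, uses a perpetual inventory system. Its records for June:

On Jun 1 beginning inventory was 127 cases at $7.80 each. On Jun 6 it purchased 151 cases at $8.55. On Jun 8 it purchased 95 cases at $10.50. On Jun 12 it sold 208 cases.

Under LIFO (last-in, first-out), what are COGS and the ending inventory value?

COGS = $1,963.65; ending inventory = $1,315.50

Jun 12, 208 sold [LIFO — newest first]: 95 @ $10.50 + 113 @ $8.55 = $1,963.65
Ending inventory: 127 @ $7.80 + 38 @ $8.55 = $1,315.50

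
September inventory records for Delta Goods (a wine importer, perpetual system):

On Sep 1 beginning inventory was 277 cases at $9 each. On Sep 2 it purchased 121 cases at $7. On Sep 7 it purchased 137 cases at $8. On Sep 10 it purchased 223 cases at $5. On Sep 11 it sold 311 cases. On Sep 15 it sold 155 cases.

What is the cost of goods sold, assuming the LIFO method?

COGS = $2,953

Sep 11, 311 sold [LIFO — newest first]: 223 @ $5 + 88 @ $8 = $1,819
Sep 15, 155 sold [LIFO — newest first]: 49 @ $8 + 106 @ $7 = $1,134
Total COGS = $1,819 + $1,134 = $2,953
Ending inventory: 277 @ $9 + 15 @ $7 = $2,598
Check: goods available $5,551 = COGS $2,953 + ending $2,598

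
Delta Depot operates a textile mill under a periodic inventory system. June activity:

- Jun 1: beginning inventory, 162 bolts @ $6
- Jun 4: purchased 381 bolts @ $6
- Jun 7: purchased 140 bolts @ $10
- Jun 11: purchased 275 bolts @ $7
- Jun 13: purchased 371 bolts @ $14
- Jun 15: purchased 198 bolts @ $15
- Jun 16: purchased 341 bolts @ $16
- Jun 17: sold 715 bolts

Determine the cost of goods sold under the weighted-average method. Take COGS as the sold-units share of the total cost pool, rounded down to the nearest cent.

Jun 17, sell 715: 715/1868 × $20,203.00 → $7,732.94
Ending inventory (cost pool remaining) = $12,470.06
Check: goods available $20,203.00 = COGS $7,732.94 + ending $12,470.06

COGS = $7,732.94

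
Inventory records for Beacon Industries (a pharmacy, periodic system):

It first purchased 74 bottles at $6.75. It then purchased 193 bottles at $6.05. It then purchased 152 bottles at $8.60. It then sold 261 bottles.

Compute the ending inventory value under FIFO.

Sale 1 (261) [FIFO — oldest first]: 74 @ $6.75 + 187 @ $6.05 = $1,630.85
Ending inventory: 6 @ $6.05 + 152 @ $8.60 = $1,343.50
Check: goods available $2,974.35 = COGS $1,630.85 + ending $1,343.50

Ending inventory = $1,343.50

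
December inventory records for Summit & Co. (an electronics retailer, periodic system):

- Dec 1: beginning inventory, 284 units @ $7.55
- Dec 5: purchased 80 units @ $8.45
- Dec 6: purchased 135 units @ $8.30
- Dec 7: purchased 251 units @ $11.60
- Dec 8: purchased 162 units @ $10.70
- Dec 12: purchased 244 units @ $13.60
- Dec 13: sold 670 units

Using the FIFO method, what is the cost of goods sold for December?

COGS = $5,924.30

Dec 13, 670 sold [FIFO — oldest first]: 284 @ $7.55 + 80 @ $8.45 + 135 @ $8.30 + 171 @ $11.60 = $5,924.30
Ending inventory: 80 @ $11.60 + 162 @ $10.70 + 244 @ $13.60 = $5,979.80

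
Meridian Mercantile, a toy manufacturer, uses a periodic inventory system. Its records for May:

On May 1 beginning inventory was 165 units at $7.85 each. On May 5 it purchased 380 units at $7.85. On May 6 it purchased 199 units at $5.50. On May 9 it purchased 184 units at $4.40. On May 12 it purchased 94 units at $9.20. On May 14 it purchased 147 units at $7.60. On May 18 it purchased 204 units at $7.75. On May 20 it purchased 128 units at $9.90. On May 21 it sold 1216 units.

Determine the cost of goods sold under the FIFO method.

May 21, 1216 sold [FIFO — oldest first]: 165 @ $7.85 + 380 @ $7.85 + 199 @ $5.50 + 184 @ $4.40 + 94 @ $9.20 + 147 @ $7.60 + 47 @ $7.75 = $8,528.60
Ending inventory: 157 @ $7.75 + 128 @ $9.90 = $2,483.95
Check: goods available $11,012.55 = COGS $8,528.60 + ending $2,483.95

COGS = $8,528.60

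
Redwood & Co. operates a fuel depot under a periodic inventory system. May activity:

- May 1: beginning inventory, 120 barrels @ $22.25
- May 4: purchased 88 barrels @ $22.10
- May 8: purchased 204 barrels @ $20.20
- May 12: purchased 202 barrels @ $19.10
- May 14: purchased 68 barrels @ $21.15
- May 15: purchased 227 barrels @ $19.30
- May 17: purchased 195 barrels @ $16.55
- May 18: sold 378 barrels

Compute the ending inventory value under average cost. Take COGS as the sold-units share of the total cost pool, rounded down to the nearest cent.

May 18, sell 378: 378/1104 × $21,640.35 → $7,409.46
Ending inventory (cost pool remaining) = $14,230.89

Ending inventory = $14,230.89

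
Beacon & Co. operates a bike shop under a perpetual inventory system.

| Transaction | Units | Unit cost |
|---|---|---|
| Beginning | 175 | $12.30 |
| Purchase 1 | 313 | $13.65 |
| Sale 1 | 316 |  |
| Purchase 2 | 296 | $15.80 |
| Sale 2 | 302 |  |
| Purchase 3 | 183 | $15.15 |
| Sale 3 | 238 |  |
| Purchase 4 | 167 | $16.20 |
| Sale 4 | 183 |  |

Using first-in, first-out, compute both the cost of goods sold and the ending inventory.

COGS = $15,040.60; ending inventory = $1,539.00

Sale 1 (316) [FIFO — oldest first]: 175 @ $12.30 + 141 @ $13.65 = $4,077.15
Sale 2 (302) [FIFO — oldest first]: 172 @ $13.65 + 130 @ $15.80 = $4,401.80
Sale 3 (238) [FIFO — oldest first]: 166 @ $15.80 + 72 @ $15.15 = $3,713.60
Sale 4 (183) [FIFO — oldest first]: 111 @ $15.15 + 72 @ $16.20 = $2,848.05
Total COGS = $4,077.15 + $4,401.80 + $3,713.60 + $2,848.05 = $15,040.60
Ending inventory: 95 @ $16.20 = $1,539.00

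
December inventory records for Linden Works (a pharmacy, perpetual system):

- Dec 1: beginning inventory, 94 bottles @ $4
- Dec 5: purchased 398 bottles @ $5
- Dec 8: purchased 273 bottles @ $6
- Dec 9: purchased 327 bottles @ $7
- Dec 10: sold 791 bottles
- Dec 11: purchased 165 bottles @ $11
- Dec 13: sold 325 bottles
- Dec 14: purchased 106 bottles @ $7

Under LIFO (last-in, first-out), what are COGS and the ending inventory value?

COGS = $7,497; ending inventory = $1,353

Dec 10, 791 sold [LIFO — newest first]: 327 @ $7 + 273 @ $6 + 191 @ $5 = $4,882
Dec 13, 325 sold [LIFO — newest first]: 165 @ $11 + 160 @ $5 = $2,615
Total COGS = $4,882 + $2,615 = $7,497
Ending inventory: 94 @ $4 + 47 @ $5 + 106 @ $7 = $1,353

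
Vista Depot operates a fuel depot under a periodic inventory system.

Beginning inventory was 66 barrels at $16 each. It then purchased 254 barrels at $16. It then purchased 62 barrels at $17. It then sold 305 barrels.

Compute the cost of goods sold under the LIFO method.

COGS = $4,942

Sale 1 (305) [LIFO — newest first]: 62 @ $17 + 243 @ $16 = $4,942
Ending inventory: 66 @ $16 + 11 @ $16 = $1,232
Check: goods available $6,174 = COGS $4,942 + ending $1,232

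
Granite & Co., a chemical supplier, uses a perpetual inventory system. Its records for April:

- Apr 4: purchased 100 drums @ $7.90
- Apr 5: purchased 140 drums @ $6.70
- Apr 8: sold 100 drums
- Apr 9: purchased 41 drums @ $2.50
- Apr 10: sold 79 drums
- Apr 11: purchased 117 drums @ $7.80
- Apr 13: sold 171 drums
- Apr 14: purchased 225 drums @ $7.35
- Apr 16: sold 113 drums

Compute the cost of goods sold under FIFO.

Apr 8, 100 sold [FIFO — oldest first]: 100 @ $7.90 = $790.00
Apr 10, 79 sold [FIFO — oldest first]: 79 @ $6.70 = $529.30
Apr 13, 171 sold [FIFO — oldest first]: 61 @ $6.70 + 41 @ $2.50 + 69 @ $7.80 = $1,049.40
Apr 16, 113 sold [FIFO — oldest first]: 48 @ $7.80 + 65 @ $7.35 = $852.15
Total COGS = $790.00 + $529.30 + $1,049.40 + $852.15 = $3,220.85
Ending inventory: 160 @ $7.35 = $1,176.00

COGS = $3,220.85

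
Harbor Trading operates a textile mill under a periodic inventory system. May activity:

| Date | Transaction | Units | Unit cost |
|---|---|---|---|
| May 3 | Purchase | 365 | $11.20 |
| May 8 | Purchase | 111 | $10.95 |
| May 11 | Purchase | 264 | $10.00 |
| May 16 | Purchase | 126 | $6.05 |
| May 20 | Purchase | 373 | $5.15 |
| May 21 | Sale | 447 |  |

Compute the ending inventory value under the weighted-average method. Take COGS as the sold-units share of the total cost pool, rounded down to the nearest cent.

Ending inventory = $6,792.86

May 21, sell 447: 447/1239 × $10,626.70 → $3,833.84
Ending inventory (cost pool remaining) = $6,792.86
Check: goods available $10,626.70 = COGS $3,833.84 + ending $6,792.86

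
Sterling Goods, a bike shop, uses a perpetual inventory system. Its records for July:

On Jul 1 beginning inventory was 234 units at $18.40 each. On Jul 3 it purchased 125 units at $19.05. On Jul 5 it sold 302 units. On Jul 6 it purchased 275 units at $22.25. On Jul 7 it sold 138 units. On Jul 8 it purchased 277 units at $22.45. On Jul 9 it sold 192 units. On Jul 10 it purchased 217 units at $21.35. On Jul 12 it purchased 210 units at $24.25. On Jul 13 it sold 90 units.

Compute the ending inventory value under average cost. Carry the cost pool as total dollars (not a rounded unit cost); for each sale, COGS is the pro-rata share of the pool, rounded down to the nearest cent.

Ending inventory = $13,868.33

After Jul 1: 234 on hand, pool $4,305.60 (≈ $18.4000 each)
After Jul 3: 359 on hand, pool $6,686.85 (≈ $18.6263 each)
Jul 5, sell 302: 302/359 × $6,686.85 → $5,625.14
After Jul 6: 332 on hand, pool $7,180.46 (≈ $21.6279 each)
Jul 7, sell 138: 138/332 × $7,180.46 → $2,984.64
After Jul 8: 471 on hand, pool $10,414.47 (≈ $22.1114 each)
Jul 9, sell 192: 192/471 × $10,414.47 → $4,245.38
After Jul 10: 496 on hand, pool $10,802.04 (≈ $21.7783 each)
After Jul 12: 706 on hand, pool $15,894.54 (≈ $22.5135 each)
Jul 13, sell 90: 90/706 × $15,894.54 → $2,026.21
Total COGS = $5,625.14 + $2,984.64 + $4,245.38 + $2,026.21 = $14,881.37
Ending inventory (cost pool remaining) = $13,868.33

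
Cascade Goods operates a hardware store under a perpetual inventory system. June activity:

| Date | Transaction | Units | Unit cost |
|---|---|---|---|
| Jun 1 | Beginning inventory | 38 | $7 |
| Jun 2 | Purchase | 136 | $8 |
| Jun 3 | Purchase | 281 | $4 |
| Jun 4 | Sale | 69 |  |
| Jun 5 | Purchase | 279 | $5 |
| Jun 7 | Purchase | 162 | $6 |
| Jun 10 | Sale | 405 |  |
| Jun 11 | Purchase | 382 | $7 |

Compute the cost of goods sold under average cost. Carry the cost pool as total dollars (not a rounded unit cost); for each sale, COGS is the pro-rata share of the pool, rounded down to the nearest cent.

COGS = $2,564.45

After Jun 1: 38 on hand, pool $266.00 (≈ $7.0000 each)
After Jun 2: 174 on hand, pool $1,354.00 (≈ $7.7816 each)
After Jun 3: 455 on hand, pool $2,478.00 (≈ $5.4462 each)
Jun 4, sell 69: 69/455 × $2,478.00 → $375.78
After Jun 5: 665 on hand, pool $3,497.22 (≈ $5.2590 each)
After Jun 7: 827 on hand, pool $4,469.22 (≈ $5.4041 each)
Jun 10, sell 405: 405/827 × $4,469.22 → $2,188.67
After Jun 11: 804 on hand, pool $4,954.55 (≈ $6.1624 each)
Total COGS = $375.78 + $2,188.67 = $2,564.45
Ending inventory (cost pool remaining) = $4,954.55
Check: goods available $7,519.00 = COGS $2,564.45 + ending $4,954.55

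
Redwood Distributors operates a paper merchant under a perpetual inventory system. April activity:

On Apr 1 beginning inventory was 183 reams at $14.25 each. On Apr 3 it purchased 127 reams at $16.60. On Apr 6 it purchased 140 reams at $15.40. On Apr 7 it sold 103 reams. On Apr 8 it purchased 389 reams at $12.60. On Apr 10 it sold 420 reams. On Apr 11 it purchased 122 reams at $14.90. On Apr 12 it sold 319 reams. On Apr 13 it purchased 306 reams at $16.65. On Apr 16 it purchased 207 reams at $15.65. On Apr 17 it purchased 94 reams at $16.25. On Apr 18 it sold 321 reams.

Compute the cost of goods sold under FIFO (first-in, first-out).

COGS = $16,954.45

Apr 7, 103 sold [FIFO — oldest first]: 103 @ $14.25 = $1,467.75
Apr 10, 420 sold [FIFO — oldest first]: 80 @ $14.25 + 127 @ $16.60 + 140 @ $15.40 + 73 @ $12.60 = $6,324.00
Apr 12, 319 sold [FIFO — oldest first]: 316 @ $12.60 + 3 @ $14.90 = $4,026.30
Apr 18, 321 sold [FIFO — oldest first]: 119 @ $14.90 + 202 @ $16.65 = $5,136.40
Total COGS = $1,467.75 + $6,324.00 + $4,026.30 + $5,136.40 = $16,954.45
Ending inventory: 104 @ $16.65 + 207 @ $15.65 + 94 @ $16.25 = $6,498.65
Check: goods available $23,453.10 = COGS $16,954.45 + ending $6,498.65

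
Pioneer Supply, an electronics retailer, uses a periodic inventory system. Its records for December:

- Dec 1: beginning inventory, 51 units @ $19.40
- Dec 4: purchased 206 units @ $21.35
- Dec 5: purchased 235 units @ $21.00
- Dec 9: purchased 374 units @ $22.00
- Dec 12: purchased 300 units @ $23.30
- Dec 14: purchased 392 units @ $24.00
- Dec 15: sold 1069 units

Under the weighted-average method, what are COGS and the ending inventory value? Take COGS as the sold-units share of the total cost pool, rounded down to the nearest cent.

COGS = $23,979.42; ending inventory = $10,969.08

Dec 15, sell 1069: 1069/1558 × $34,948.50 → $23,979.42
Ending inventory (cost pool remaining) = $10,969.08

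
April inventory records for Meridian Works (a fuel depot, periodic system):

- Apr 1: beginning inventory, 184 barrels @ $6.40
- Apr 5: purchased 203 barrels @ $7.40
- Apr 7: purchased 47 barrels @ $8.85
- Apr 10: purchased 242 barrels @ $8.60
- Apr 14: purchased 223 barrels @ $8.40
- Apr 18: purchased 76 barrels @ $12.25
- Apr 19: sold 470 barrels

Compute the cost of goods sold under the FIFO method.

Apr 19, 470 sold [FIFO — oldest first]: 184 @ $6.40 + 203 @ $7.40 + 47 @ $8.85 + 36 @ $8.60 = $3,405.35
Ending inventory: 206 @ $8.60 + 223 @ $8.40 + 76 @ $12.25 = $4,575.80

COGS = $3,405.35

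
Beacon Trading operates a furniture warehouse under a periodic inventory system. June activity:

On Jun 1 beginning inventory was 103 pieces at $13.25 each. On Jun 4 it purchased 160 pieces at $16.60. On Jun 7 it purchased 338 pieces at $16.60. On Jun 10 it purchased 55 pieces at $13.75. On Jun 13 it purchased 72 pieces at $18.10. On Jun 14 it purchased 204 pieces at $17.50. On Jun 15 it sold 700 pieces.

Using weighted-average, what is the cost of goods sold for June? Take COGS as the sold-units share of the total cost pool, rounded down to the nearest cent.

Jun 15, sell 700: 700/932 × $15,261.00 → $11,462.12
Ending inventory (cost pool remaining) = $3,798.88
Check: goods available $15,261.00 = COGS $11,462.12 + ending $3,798.88

COGS = $11,462.12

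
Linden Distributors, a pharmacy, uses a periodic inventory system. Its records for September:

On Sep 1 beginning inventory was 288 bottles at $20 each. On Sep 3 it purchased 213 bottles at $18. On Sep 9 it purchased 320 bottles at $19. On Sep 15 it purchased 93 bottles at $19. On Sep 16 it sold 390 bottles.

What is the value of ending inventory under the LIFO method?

Sep 16, 390 sold [LIFO — newest first]: 93 @ $19 + 297 @ $19 = $7,410
Ending inventory: 288 @ $20 + 213 @ $18 + 23 @ $19 = $10,031
Check: goods available $17,441 = COGS $7,410 + ending $10,031

Ending inventory = $10,031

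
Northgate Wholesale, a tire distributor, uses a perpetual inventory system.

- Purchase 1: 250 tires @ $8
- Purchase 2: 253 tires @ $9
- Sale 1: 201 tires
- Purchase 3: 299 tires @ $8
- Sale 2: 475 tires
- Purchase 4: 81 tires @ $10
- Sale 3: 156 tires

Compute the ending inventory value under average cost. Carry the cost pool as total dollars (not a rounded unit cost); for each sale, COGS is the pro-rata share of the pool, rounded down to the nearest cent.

Ending inventory = $455.77

After Purchase 1: 250 on hand, pool $2,000.00 (≈ $8.0000 each)
After Purchase 2: 503 on hand, pool $4,277.00 (≈ $8.5030 each)
Sale 1, sell 201: 201/503 × $4,277.00 → $1,709.09
After Purchase 3: 601 on hand, pool $4,959.91 (≈ $8.2528 each)
Sale 2, sell 475: 475/601 × $4,959.91 → $3,920.06
After Purchase 4: 207 on hand, pool $1,849.85 (≈ $8.9365 each)
Sale 3, sell 156: 156/207 × $1,849.85 → $1,394.08
Total COGS = $1,709.09 + $3,920.06 + $1,394.08 = $7,023.23
Ending inventory (cost pool remaining) = $455.77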